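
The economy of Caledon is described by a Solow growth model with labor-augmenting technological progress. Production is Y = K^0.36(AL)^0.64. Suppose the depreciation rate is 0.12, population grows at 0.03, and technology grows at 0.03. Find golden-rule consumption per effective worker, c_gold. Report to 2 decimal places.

c_gold ≈ 0.95

The effective depreciation rate is n + g + δ = 0.03 + 0.03 + 0.12 = 0.18.
Maximizing c = f(k) − (n+g+δ)·k gives f'(k) = n+g+δ, i.e. 0.36·k^(0.36−1) = 0.18, so k_gold = (0.36/0.18)^(1/0.64) ≈ 2.9537.
y_gold = 2.9537^0.36 ≈ 1.4768.
c_gold = y_gold − (n+g+δ)·k_gold = 1.4768 − 0.18·2.9537 ≈ 0.9452.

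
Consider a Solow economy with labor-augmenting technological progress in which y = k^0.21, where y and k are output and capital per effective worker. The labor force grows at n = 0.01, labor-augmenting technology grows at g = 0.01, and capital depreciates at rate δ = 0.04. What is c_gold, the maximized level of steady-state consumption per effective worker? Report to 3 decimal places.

c_gold ≈ 1.102

Break-even investment rate: n + g + δ = 0.01 + 0.01 + 0.04 = 0.06.
Golden rule sets MPK = n+g+δ: 0.21·k^(0.21−1) = 0.06, so k_gold = (0.21/0.06)^(1/0.79) ≈ 4.8831.
y_gold = 4.8831^0.21 ≈ 1.3952.
c_gold = y_gold − (n+g+δ)·k_gold = 1.3952 − 0.06·4.8831 ≈ 1.1022.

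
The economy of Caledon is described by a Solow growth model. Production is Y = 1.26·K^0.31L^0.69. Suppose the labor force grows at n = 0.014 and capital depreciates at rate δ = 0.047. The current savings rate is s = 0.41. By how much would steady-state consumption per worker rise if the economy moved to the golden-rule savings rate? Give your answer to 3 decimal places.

Δc ≈ 0.061

Break-even investment rate: n + δ = 0.014 + 0.047 = 0.061.
Current steady state (s = 0.41): k* = (0.41·1.26/0.061)^(1/0.69) ≈ 22.1143, y* = 1.26·22.1143^0.31 ≈ 3.2902, c* = (1−0.41)·3.2902 ≈ 1.9412.
Golden rule sets MPK = n+δ: 0.31·1.26·k^(0.31−1) = 0.061, so k_gold = (0.31·1.26/0.061)^(1/0.69) ≈ 14.7468.
y_gold = 1.26·14.7468^0.31 ≈ 2.9018, c_gold = y_gold − 0.061·k_gold ≈ 2.0022.
Gain: Δc = 2.0022 − 1.9412 ≈ 0.0610.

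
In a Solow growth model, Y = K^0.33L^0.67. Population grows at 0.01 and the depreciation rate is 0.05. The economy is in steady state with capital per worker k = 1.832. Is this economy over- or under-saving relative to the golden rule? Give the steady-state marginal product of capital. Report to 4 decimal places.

under-saving; MPK ≈ 0.2200

n + δ = 0.01 + 0.05 = 0.06.
MPK = 0.33·k^(0.33−1) = 0.33·1.832^(-0.67) ≈ 0.2200.
MPK > 0.06, so the economy is dynamically efficient (under-saving).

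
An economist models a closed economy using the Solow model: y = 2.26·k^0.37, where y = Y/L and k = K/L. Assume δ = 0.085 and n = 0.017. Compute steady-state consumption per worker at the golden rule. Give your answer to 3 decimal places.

c_gold ≈ 4.899

n + δ = 0.017 + 0.085 = 0.102.
Golden rule sets MPK = n+δ: 0.37·2.26·k^(0.37−1) = 0.102, so k_gold = (0.37·2.26/0.102)^(1/0.63) ≈ 28.2055.
y_gold = 2.26·28.2055^0.37 ≈ 7.7756.
c_gold = y_gold − (n+δ)·k_gold = 7.7756 − 0.102·28.2055 ≈ 4.8986.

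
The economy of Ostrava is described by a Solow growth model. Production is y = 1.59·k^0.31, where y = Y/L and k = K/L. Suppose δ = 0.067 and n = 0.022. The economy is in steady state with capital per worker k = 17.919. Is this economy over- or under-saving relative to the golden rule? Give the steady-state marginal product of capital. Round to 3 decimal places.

n + δ = 0.022 + 0.067 = 0.089.
MPK = 0.31·1.59·k^(0.31−1) = 0.31·1.59·17.919^(-0.69) ≈ 0.0673.
MPK < 0.089, so the economy is dynamically inefficient (over-saving).

over-saving; MPK ≈ 0.067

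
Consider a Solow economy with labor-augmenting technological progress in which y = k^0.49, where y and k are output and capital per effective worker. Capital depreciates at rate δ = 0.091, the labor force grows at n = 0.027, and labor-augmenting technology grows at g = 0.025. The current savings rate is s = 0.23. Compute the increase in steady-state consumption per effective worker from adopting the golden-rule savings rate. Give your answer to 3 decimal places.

Δc ≈ 0.450

Capital per effective worker breaks even when investment replaces (n + g + δ)·k; here n + g + δ = 0.143.
Current steady state (s = 0.23): k* = (0.23/0.143)^(1/0.51) ≈ 2.5392, y* = 2.5392^0.49 ≈ 1.5787, c* = (1−0.23)·1.5787 ≈ 1.2156.
Setting f'(k) = n+g+δ gives 0.49·k^(0.49−1) = 0.143, hence k_gold = (0.49/0.143)^(1/0.51) ≈ 11.1878.
y_gold = 11.1878^0.49 ≈ 3.2650, c_gold = y_gold − 0.143·k_gold ≈ 1.6652.
Gain: Δc = 1.6652 − 1.2156 ≈ 0.4496.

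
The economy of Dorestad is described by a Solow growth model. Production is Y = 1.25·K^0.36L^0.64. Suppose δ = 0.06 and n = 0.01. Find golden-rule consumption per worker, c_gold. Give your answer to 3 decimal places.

The effective depreciation rate is n + δ = 0.01 + 0.06 = 0.07.
Setting f'(k) = n+δ gives 0.36·1.25·k^(0.36−1) = 0.07, hence k_gold = (0.36·1.25/0.07)^(1/0.64) ≈ 18.3096.
y_gold = 1.25·18.3096^0.36 ≈ 3.5602.
c_gold = y_gold − (n+δ)·k_gold = 3.5602 − 0.07·18.3096 ≈ 2.2785.

c_gold ≈ 2.279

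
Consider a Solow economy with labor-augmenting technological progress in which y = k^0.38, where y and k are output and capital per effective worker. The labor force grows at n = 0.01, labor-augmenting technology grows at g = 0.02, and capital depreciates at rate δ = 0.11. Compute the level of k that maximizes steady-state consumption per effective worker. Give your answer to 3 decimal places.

k_gold ≈ 5.005

n + g + δ = 0.01 + 0.02 + 0.11 = 0.14.
Setting f'(k) = n+g+δ gives 0.38·k^(0.38−1) = 0.14, hence k_gold = (0.38/0.14)^(1/0.62) ≈ 5.0055.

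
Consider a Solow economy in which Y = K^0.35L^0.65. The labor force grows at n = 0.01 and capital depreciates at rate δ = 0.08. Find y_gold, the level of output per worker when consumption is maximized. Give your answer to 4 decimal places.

y_gold ≈ 2.0778

n + δ = 0.01 + 0.08 = 0.09.
At the golden rule the marginal product of capital equals n+δ: 0.35·k^(0.35−1) = 0.09. Solving, k_gold = (0.35/0.09)^(1/0.65) ≈ 8.0802.
Output: y_gold = k_gold^0.35 = 8.0802^0.35 ≈ 2.0778.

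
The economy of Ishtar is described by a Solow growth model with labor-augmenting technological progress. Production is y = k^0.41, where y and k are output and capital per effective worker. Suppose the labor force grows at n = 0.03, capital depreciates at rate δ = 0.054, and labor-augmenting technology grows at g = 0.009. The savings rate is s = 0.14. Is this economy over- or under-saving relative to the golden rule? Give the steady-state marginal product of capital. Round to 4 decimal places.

The effective depreciation rate is n + g + δ = 0.03 + 0.009 + 0.054 = 0.093.
Steady-state k*: s·k^0.41 = 0.093·k gives k* = (0.14/0.093)^(1/0.59) ≈ 2.0003.
MPK = 0.41·2.0003^(-0.59) ≈ 0.2724.
MPK > n+g+δ = 0.093, so the economy is dynamically efficient (under-saving).

under-saving; MPK ≈ 0.2724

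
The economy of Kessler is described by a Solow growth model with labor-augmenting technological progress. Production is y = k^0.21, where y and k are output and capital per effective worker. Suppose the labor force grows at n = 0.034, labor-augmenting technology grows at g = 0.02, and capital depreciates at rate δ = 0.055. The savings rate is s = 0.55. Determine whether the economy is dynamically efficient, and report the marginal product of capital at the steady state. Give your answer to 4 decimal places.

dynamically inefficient; MPK ≈ 0.0416

n + g + δ = 0.034 + 0.02 + 0.055 = 0.109.
Steady-state k*: s·k^0.21 = 0.109·k gives k* = (0.55/0.109)^(1/0.79) ≈ 7.7588.
MPK = 0.21·7.7588^(-0.79) ≈ 0.0416.
MPK < n+g+δ = 0.109, so the economy is dynamically inefficient (over-saving).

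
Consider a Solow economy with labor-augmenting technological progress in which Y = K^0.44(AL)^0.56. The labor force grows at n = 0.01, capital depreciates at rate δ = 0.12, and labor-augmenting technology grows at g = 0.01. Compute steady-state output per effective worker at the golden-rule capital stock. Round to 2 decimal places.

y_gold ≈ 2.46

Capital per effective worker breaks even when investment replaces (n + g + δ)·k; here n + g + δ = 0.14.
Maximizing c = f(k) − (n+g+δ)·k gives f'(k) = n+g+δ, i.e. 0.44·k^(0.44−1) = 0.14, so k_gold = (0.44/0.14)^(1/0.56) ≈ 7.7282.
Output: y_gold = k_gold^0.44 = 7.7282^0.44 ≈ 2.4590.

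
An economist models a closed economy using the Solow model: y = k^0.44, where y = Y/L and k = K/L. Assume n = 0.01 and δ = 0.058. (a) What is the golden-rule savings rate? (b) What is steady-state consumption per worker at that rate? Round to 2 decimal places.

Capital per worker breaks even when investment replaces (n + δ)·k; here n + δ = 0.068.
For Cobb-Douglas, s_gold equals capital's share: s_gold = 0.44.
At the golden rule the marginal product of capital equals n+δ: 0.44·k^(0.44−1) = 0.068. Solving, k_gold = (0.44/0.068)^(1/0.56) ≈ 28.0617.
y_gold = 28.0617^0.44 ≈ 4.3368; c_gold = (1−0.44)·y_gold ≈ 2.4286.

(a) s_gold = 0.44; (b) c_gold ≈ 2.43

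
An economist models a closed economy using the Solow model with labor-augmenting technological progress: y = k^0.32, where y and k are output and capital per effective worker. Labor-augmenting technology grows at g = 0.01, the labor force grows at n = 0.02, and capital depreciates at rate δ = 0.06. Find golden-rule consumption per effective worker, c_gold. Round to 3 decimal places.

c_gold ≈ 1.235

The effective depreciation rate is n + g + δ = 0.02 + 0.01 + 0.06 = 0.09.
Setting f'(k) = n+g+δ gives 0.32·k^(0.32−1) = 0.09, hence k_gold = (0.32/0.09)^(1/0.68) ≈ 6.4589.
y_gold = 6.4589^0.32 ≈ 1.8166.
c_gold = y_gold − (n+g+δ)·k_gold = 1.8166 − 0.09·6.4589 ≈ 1.2353.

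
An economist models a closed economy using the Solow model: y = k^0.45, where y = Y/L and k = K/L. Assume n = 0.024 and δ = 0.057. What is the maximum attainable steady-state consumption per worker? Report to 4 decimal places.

Capital per worker breaks even when investment replaces (n + δ)·k; here n + δ = 0.081.
At the golden rule the marginal product of capital equals n+δ: 0.45·k^(0.45−1) = 0.081. Solving, k_gold = (0.45/0.081)^(1/0.55) ≈ 22.5970.
y_gold = 22.5970^0.45 ≈ 4.0675.
c_gold = y_gold − (n+δ)·k_gold = 4.0675 − 0.081·22.5970 ≈ 2.2371.

c_gold ≈ 2.2371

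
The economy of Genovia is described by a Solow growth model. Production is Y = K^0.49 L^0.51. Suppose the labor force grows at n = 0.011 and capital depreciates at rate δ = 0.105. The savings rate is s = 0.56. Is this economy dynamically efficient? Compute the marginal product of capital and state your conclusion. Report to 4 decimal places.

dynamically inefficient; MPK ≈ 0.1015

The effective depreciation rate is n + δ = 0.011 + 0.105 = 0.116.
Steady-state k*: s·k^0.49 = 0.116·k gives k* = (0.56/0.116)^(1/0.51) ≈ 21.9102.
MPK = 0.49·21.9102^(-0.51) ≈ 0.1015.
MPK < n+δ = 0.116, so the economy is dynamically inefficient (over-saving).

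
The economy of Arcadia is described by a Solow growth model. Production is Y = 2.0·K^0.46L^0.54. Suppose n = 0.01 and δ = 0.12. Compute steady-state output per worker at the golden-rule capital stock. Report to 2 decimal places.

y_gold ≈ 10.59

The effective depreciation rate is n + δ = 0.01 + 0.12 = 0.13.
Setting f'(k) = n+δ gives 0.46·2.0·k^(0.46−1) = 0.13, hence k_gold = (0.46·2.0/0.13)^(1/0.54) ≈ 37.4788.
Output: y_gold = 2.0·k_gold^0.46 = 2.0·37.4788^0.46 ≈ 10.5918.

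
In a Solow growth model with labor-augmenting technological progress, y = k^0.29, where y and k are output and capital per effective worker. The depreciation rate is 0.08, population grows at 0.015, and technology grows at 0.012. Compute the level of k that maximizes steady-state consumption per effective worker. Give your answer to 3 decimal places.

k_gold ≈ 4.073

Break-even investment rate: n + g + δ = 0.015 + 0.012 + 0.08 = 0.107.
Setting f'(k) = n+g+δ gives 0.29·k^(0.29−1) = 0.107, hence k_gold = (0.29/0.107)^(1/0.71) ≈ 4.0727.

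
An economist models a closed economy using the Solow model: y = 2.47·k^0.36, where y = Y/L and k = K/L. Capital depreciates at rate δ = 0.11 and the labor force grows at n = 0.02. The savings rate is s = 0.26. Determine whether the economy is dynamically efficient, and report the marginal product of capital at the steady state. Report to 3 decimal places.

Capital per worker breaks even when investment replaces (n + δ)·k; here n + δ = 0.13.
Steady-state k*: s·A·k^0.36 = 0.13·k gives k* = (0.26·2.47/0.13)^(1/0.64) ≈ 12.1324.
MPK = 0.36·2.47·12.1324^(-0.64) ≈ 0.1800.
MPK > n+δ = 0.13, so the economy is dynamically efficient (under-saving).

dynamically efficient; MPK ≈ 0.180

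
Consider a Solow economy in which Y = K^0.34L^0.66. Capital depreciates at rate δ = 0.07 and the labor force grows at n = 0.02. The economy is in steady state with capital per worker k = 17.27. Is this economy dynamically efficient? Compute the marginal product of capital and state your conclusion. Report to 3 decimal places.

dynamically inefficient; MPK ≈ 0.052

Capital per worker breaks even when investment replaces (n + δ)·k; here n + δ = 0.09.
MPK = 0.34·k^(0.34−1) = 0.34·17.27^(-0.66) ≈ 0.0519.
MPK < 0.09, so the economy is dynamically inefficient (over-saving).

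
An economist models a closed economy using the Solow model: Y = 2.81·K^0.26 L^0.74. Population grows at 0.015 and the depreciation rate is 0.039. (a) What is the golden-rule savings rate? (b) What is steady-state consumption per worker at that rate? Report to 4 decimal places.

(a) s_gold = 0.2600; (b) c_gold ≈ 5.1930

Break-even investment rate: n + δ = 0.015 + 0.039 = 0.054.
For Cobb-Douglas, s_gold equals capital's share: s_gold = 0.26.
Maximizing c = f(k) − (n+δ)·k gives f'(k) = n+δ, i.e. 0.26·2.81·k^(0.26−1) = 0.054, so k_gold = (0.26·2.81/0.054)^(1/0.74) ≈ 33.7882.
y_gold = 2.81·33.7882^0.26 ≈ 7.0175; c_gold = (1−0.26)·y_gold ≈ 5.1930.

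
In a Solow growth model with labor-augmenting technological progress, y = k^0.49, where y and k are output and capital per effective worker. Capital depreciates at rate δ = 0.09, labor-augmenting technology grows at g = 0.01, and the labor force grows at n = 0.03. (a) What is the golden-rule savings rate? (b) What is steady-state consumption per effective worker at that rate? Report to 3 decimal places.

(a) s_gold = 0.490; (b) c_gold ≈ 1.825

Capital per effective worker breaks even when investment replaces (n + g + δ)·k; here n + g + δ = 0.13.
For Cobb-Douglas, s_gold equals capital's share: s_gold = 0.49.
Maximizing c = f(k) − (n+g+δ)·k gives f'(k) = n+g+δ, i.e. 0.49·k^(0.49−1) = 0.13, so k_gold = (0.49/0.13)^(1/0.51) ≈ 13.4868.
y_gold = 13.4868^0.49 ≈ 3.5781; c_gold = (1−0.49)·y_gold ≈ 1.8248.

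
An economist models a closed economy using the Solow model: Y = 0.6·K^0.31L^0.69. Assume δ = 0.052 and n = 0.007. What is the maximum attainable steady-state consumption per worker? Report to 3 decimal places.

Break-even investment rate: n + δ = 0.007 + 0.052 = 0.059.
At the golden rule the marginal product of capital equals n+δ: 0.31·0.6·k^(0.31−1) = 0.059. Solving, k_gold = (0.31·0.6/0.059)^(1/0.69) ≈ 5.2808.
y_gold = 0.6·5.2808^0.31 ≈ 1.0050.
c_gold = y_gold − (n+δ)·k_gold = 1.0050 − 0.059·5.2808 ≈ 0.6935.

c_gold ≈ 0.693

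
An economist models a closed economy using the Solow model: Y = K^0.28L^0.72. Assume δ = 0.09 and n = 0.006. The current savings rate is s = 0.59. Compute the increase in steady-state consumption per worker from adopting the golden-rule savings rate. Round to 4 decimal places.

Break-even investment rate: n + δ = 0.006 + 0.09 = 0.096.
Current steady state (s = 0.59): k* = (0.59/0.096)^(1/0.72) ≈ 12.4523, y* = 12.4523^0.28 ≈ 2.0261, c* = (1−0.59)·2.0261 ≈ 0.8307.
Setting f'(k) = n+δ gives 0.28·k^(0.28−1) = 0.096, hence k_gold = (0.28/0.096)^(1/0.72) ≈ 4.4226.
y_gold = 4.4226^0.28 ≈ 1.5163, c_gold = y_gold − 0.096·k_gold ≈ 1.0917.
Gain: Δc = 1.0917 − 0.8307 ≈ 0.2610.

Δc ≈ 0.2610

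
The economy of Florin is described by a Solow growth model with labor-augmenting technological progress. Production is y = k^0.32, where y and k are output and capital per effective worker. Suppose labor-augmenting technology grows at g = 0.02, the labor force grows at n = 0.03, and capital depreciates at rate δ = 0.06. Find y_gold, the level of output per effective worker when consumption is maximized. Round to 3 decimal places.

y_gold ≈ 1.653

n + g + δ = 0.03 + 0.02 + 0.06 = 0.11.
Maximizing c = f(k) − (n+g+δ)·k gives f'(k) = n+g+δ, i.e. 0.32·k^(0.32−1) = 0.11, so k_gold = (0.32/0.11)^(1/0.68) ≈ 4.8083.
Output: y_gold = k_gold^0.32 = 4.8083^0.32 ≈ 1.6529.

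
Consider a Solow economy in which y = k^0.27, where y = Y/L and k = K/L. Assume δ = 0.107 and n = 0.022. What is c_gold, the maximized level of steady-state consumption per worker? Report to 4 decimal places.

Capital per worker breaks even when investment replaces (n + δ)·k; here n + δ = 0.129.
Golden rule sets MPK = n+δ: 0.27·k^(0.27−1) = 0.129, so k_gold = (0.27/0.129)^(1/0.73) ≈ 2.7505.
y_gold = 2.7505^0.27 ≈ 1.3141.
c_gold = y_gold − (n+δ)·k_gold = 1.3141 − 0.129·2.7505 ≈ 0.9593.

c_gold ≈ 0.9593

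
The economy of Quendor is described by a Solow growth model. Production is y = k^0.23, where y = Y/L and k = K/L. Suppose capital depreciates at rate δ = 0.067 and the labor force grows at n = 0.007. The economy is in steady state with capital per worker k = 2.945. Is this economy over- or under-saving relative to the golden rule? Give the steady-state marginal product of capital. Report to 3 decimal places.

n + δ = 0.007 + 0.067 = 0.074.
MPK = 0.23·k^(0.23−1) = 0.23·2.945^(-0.77) ≈ 0.1001.
MPK > 0.074, so the economy is dynamically efficient (under-saving).

under-saving; MPK ≈ 0.100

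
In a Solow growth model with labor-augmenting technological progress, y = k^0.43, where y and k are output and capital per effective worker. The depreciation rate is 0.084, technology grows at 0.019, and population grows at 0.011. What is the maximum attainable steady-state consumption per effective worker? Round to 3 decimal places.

c_gold ≈ 1.552

Break-even investment rate: n + g + δ = 0.011 + 0.019 + 0.084 = 0.114.
At the golden rule the marginal product of capital equals n+g+δ: 0.43·k^(0.43−1) = 0.114. Solving, k_gold = (0.43/0.114)^(1/0.57) ≈ 10.2687.
y_gold = 10.2687^0.43 ≈ 2.7224.
c_gold = y_gold − (n+g+δ)·k_gold = 2.7224 − 0.114·10.2687 ≈ 1.5518.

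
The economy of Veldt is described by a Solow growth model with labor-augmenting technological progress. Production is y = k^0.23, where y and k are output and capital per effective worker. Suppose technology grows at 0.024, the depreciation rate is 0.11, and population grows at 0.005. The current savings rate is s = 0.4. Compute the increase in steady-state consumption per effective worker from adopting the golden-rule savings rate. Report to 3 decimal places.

Δc ≈ 0.072

Capital per effective worker breaks even when investment replaces (n + g + δ)·k; here n + g + δ = 0.139.
Current steady state (s = 0.4): k* = (0.4/0.139)^(1/0.77) ≈ 3.9461, y* = 3.9461^0.23 ≈ 1.3713, c* = (1−0.4)·1.3713 ≈ 0.8228.
Setting f'(k) = n+g+δ gives 0.23·k^(0.23−1) = 0.139, hence k_gold = (0.23/0.139)^(1/0.77) ≈ 1.9233.
y_gold = 1.9233^0.23 ≈ 1.1623, c_gold = y_gold − 0.139·k_gold ≈ 0.8950.
Gain: Δc = 0.8950 − 0.8228 ≈ 0.0722.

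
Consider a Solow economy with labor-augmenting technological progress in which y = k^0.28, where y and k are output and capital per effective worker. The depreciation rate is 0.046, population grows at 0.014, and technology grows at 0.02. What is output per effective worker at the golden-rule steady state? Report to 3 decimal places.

y_gold ≈ 1.628

Break-even investment rate: n + g + δ = 0.014 + 0.02 + 0.046 = 0.08.
Golden rule sets MPK = n+g+δ: 0.28·k^(0.28−1) = 0.08, so k_gold = (0.28/0.08)^(1/0.72) ≈ 5.6971.
Output: y_gold = k_gold^0.28 = 5.6971^0.28 ≈ 1.6277.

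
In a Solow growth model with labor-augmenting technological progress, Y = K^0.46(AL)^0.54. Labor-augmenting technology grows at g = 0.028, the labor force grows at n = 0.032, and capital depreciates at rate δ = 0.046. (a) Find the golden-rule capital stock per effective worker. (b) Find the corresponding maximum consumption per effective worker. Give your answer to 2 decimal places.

n + g + δ = 0.032 + 0.028 + 0.046 = 0.106.
Setting f'(k) = n+g+δ gives 0.46·k^(0.46−1) = 0.106, hence k_gold = (0.46/0.106)^(1/0.54) ≈ 15.1519.
y_gold = 15.1519^0.46 ≈ 3.4915; c_gold = y_gold − 0.106·k_gold ≈ 1.8854.

(a) k_gold ≈ 15.15; (b) c_gold ≈ 1.89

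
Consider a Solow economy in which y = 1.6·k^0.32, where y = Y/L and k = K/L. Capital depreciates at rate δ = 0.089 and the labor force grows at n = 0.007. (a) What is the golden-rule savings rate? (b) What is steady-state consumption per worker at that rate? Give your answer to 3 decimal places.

(a) s_gold = 0.320; (b) c_gold ≈ 2.392

Capital per worker breaks even when investment replaces (n + δ)·k; here n + δ = 0.096.
For Cobb-Douglas, s_gold equals capital's share: s_gold = 0.32.
Golden rule sets MPK = n+δ: 0.32·1.6·k^(0.32−1) = 0.096, so k_gold = (0.32·1.6/0.096)^(1/0.68) ≈ 11.7251.
y_gold = 1.6·11.7251^0.32 ≈ 3.5175; c_gold = (1−0.32)·y_gold ≈ 2.3919.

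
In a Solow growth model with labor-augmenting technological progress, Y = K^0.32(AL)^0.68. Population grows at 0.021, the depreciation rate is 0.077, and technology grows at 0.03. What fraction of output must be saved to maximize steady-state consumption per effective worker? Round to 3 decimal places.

s_gold = 0.320

Capital per effective worker breaks even when investment replaces (n + g + δ)·k; here n + g + δ = 0.128.
At the golden rule MPK = n+g+δ, and in any Cobb-Douglas steady state s = (n+g+δ)·k/y = MPK·k/y = capital's share 0.32.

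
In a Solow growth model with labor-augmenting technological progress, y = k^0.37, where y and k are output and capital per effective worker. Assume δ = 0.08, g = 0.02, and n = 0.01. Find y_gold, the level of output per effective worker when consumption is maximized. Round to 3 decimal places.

y_gold ≈ 2.039

n + g + δ = 0.01 + 0.02 + 0.08 = 0.11.
At the golden rule the marginal product of capital equals n+g+δ: 0.37·k^(0.37−1) = 0.11. Solving, k_gold = (0.37/0.11)^(1/0.63) ≈ 6.8581.
Output: y_gold = k_gold^0.37 = 6.8581^0.37 ≈ 2.0389.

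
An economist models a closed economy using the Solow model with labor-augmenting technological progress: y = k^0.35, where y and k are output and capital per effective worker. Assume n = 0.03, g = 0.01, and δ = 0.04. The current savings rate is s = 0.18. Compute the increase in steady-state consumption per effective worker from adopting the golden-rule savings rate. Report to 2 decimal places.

Capital per effective worker breaks even when investment replaces (n + g + δ)·k; here n + g + δ = 0.08.
Current steady state (s = 0.18): k* = (0.18/0.08)^(1/0.65) ≈ 3.4819, y* = 3.4819^0.35 ≈ 1.5475, c* = (1−0.18)·1.5475 ≈ 1.2690.
Setting f'(k) = n+g+δ gives 0.35·k^(0.35−1) = 0.08, hence k_gold = (0.35/0.08)^(1/0.65) ≈ 9.6855.
y_gold = 9.6855^0.35 ≈ 2.2138, c_gold = y_gold − 0.08·k_gold ≈ 1.4390.
Gain: Δc = 1.4390 − 1.2690 ≈ 0.1700.

Δc ≈ 0.17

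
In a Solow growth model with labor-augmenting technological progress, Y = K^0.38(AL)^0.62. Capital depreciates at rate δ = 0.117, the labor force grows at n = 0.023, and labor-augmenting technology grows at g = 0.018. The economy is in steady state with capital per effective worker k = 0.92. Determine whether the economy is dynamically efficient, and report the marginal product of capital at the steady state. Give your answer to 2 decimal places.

The effective depreciation rate is n + g + δ = 0.023 + 0.018 + 0.117 = 0.158.
MPK = 0.38·k^(0.38−1) = 0.38·0.92^(-0.62) ≈ 0.4002.
MPK > 0.158, so the economy is dynamically efficient (under-saving).

dynamically efficient; MPK ≈ 0.40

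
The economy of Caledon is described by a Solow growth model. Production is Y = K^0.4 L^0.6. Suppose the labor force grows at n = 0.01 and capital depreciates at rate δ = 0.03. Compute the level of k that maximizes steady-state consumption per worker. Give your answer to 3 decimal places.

k_gold ≈ 46.416

n + δ = 0.01 + 0.03 = 0.04.
Golden rule sets MPK = n+δ: 0.4·k^(0.4−1) = 0.04, so k_gold = (0.4/0.04)^(1/0.6) ≈ 46.4159.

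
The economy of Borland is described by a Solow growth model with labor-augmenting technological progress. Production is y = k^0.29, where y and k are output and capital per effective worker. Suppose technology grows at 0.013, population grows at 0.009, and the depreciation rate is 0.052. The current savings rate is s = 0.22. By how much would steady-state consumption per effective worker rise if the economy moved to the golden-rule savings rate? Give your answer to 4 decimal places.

Δc ≈ 0.0231

The effective depreciation rate is n + g + δ = 0.009 + 0.013 + 0.052 = 0.074.
Current steady state (s = 0.22): k* = (0.22/0.074)^(1/0.71) ≈ 4.6394, y* = 4.6394^0.29 ≈ 1.5605, c* = (1−0.22)·1.5605 ≈ 1.2172.
Golden rule sets MPK = n+g+δ: 0.29·k^(0.29−1) = 0.074, so k_gold = (0.29/0.074)^(1/0.71) ≈ 6.8461.
y_gold = 6.8461^0.29 ≈ 1.7469, c_gold = y_gold − 0.074·k_gold ≈ 1.2403.
Gain: Δc = 1.2403 − 1.2172 ≈ 0.0231.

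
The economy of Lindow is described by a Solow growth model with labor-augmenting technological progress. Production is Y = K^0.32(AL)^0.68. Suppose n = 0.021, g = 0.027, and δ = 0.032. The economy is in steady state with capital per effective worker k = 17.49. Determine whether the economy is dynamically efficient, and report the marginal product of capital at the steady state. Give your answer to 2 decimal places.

Capital per effective worker breaks even when investment replaces (n + g + δ)·k; here n + g + δ = 0.08.
MPK = 0.32·k^(0.32−1) = 0.32·17.49^(-0.68) ≈ 0.0457.
MPK < 0.08, so the economy is dynamically inefficient (over-saving).

dynamically inefficient; MPK ≈ 0.05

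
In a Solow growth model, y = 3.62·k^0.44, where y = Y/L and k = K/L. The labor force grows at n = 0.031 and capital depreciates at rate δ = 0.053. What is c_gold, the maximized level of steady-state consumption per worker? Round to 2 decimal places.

The effective depreciation rate is n + δ = 0.031 + 0.053 = 0.084.
At the golden rule the marginal product of capital equals n+δ: 0.44·3.62·k^(0.44−1) = 0.084. Solving, k_gold = (0.44·3.62/0.084)^(1/0.56) ≈ 191.3957.
y_gold = 3.62·191.3957^0.44 ≈ 36.5392.
c_gold = y_gold − (n+δ)·k_gold = 36.5392 − 0.084·191.3957 ≈ 20.4619.

c_gold ≈ 20.46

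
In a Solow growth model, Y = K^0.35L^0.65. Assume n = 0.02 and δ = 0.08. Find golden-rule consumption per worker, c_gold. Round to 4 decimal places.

c_gold ≈ 1.2761

Break-even investment rate: n + δ = 0.02 + 0.08 = 0.1.
Setting f'(k) = n+δ gives 0.35·k^(0.35−1) = 0.1, hence k_gold = (0.35/0.1)^(1/0.65) ≈ 6.8711.
y_gold = 6.8711^0.35 ≈ 1.9632.
c_gold = y_gold − (n+δ)·k_gold = 1.9632 − 0.1·6.8711 ≈ 1.2761.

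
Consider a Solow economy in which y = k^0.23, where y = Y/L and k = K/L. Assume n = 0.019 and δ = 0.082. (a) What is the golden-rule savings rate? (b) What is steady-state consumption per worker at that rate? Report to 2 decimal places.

Capital per worker breaks even when investment replaces (n + δ)·k; here n + δ = 0.101.
For Cobb-Douglas, s_gold equals capital's share: s_gold = 0.23.
Golden rule sets MPK = n+δ: 0.23·k^(0.23−1) = 0.101, so k_gold = (0.23/0.101)^(1/0.77) ≈ 2.9118.
y_gold = 2.9118^0.23 ≈ 1.2787; c_gold = (1−0.23)·y_gold ≈ 0.9846.

(a) s_gold = 0.23; (b) c_gold ≈ 0.98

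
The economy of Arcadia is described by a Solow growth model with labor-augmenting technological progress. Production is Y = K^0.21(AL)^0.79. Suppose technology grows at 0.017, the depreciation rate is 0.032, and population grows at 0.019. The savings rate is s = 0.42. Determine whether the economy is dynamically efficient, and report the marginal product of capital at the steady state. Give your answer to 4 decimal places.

dynamically inefficient; MPK ≈ 0.0340

n + g + δ = 0.019 + 0.017 + 0.032 = 0.068.
Steady-state k*: s·k^0.21 = 0.068·k gives k* = (0.42/0.068)^(1/0.79) ≈ 10.0216.
MPK = 0.21·10.0216^(-0.79) ≈ 0.0340.
MPK < n+g+δ = 0.068, so the economy is dynamically inefficient (over-saving).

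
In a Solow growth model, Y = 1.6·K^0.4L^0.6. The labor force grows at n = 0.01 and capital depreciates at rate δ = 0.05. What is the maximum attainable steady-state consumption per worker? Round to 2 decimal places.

The effective depreciation rate is n + δ = 0.01 + 0.05 = 0.06.
Setting f'(k) = n+δ gives 0.4·1.6·k^(0.4−1) = 0.06, hence k_gold = (0.4·1.6/0.06)^(1/0.6) ≈ 51.6870.
y_gold = 1.6·51.6870^0.4 ≈ 7.7530.
c_gold = y_gold − (n+δ)·k_gold = 7.7530 − 0.06·51.6870 ≈ 4.6518.

c_gold ≈ 4.65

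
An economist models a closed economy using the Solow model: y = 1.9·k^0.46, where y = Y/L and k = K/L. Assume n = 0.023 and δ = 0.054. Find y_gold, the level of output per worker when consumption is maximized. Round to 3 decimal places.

y_gold ≈ 15.048

The effective depreciation rate is n + δ = 0.023 + 0.054 = 0.077.
Maximizing c = f(k) − (n+δ)·k gives f'(k) = n+δ, i.e. 0.46·1.9·k^(0.46−1) = 0.077, so k_gold = (0.46·1.9/0.077)^(1/0.54) ≈ 89.8963.
Output: y_gold = 1.9·k_gold^0.46 = 1.9·89.8963^0.46 ≈ 15.0479.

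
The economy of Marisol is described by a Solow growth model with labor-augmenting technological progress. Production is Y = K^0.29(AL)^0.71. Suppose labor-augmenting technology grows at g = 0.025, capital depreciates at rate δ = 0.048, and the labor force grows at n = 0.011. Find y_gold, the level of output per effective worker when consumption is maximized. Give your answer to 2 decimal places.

Break-even investment rate: n + g + δ = 0.011 + 0.025 + 0.048 = 0.084.
Golden rule sets MPK = n+g+δ: 0.29·k^(0.29−1) = 0.084, so k_gold = (0.29/0.084)^(1/0.71) ≈ 5.7268.
Output: y_gold = k_gold^0.29 = 5.7268^0.29 ≈ 1.6588.

y_gold ≈ 1.66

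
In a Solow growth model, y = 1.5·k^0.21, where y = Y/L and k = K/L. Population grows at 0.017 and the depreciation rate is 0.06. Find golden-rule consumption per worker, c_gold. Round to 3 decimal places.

Capital per worker breaks even when investment replaces (n + δ)·k; here n + δ = 0.077.
Maximizing c = f(k) − (n+δ)·k gives f'(k) = n+δ, i.e. 0.21·1.5·k^(0.21−1) = 0.077, so k_gold = (0.21·1.5/0.077)^(1/0.79) ≈ 5.9492.
y_gold = 1.5·5.9492^0.21 ≈ 2.1814.
c_gold = y_gold − (n+δ)·k_gold = 2.1814 − 0.077·5.9492 ≈ 1.7233.

c_gold ≈ 1.723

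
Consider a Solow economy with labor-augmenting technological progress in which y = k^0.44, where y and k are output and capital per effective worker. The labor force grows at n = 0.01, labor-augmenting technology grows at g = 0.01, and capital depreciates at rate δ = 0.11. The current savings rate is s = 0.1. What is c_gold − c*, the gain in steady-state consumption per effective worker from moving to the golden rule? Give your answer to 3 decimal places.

Capital per effective worker breaks even when investment replaces (n + g + δ)·k; here n + g + δ = 0.13.
Current steady state (s = 0.1): k* = (0.1/0.13)^(1/0.56) ≈ 0.6259, y* = 0.6259^0.44 ≈ 0.8137, c* = (1−0.1)·0.8137 ≈ 0.7323.
At the golden rule the marginal product of capital equals n+g+δ: 0.44·k^(0.44−1) = 0.13. Solving, k_gold = (0.44/0.13)^(1/0.56) ≈ 8.8217.
y_gold = 8.8217^0.44 ≈ 2.6064, c_gold = y_gold − 0.13·k_gold ≈ 1.4596.
Gain: Δc = 1.4596 − 0.7323 ≈ 0.7272.

Δc ≈ 0.727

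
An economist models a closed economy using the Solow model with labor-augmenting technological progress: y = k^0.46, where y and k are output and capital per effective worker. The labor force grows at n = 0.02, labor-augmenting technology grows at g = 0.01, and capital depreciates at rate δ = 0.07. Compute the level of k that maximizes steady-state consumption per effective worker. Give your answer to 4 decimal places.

n + g + δ = 0.02 + 0.01 + 0.07 = 0.1.
Setting f'(k) = n+g+δ gives 0.46·k^(0.46−1) = 0.1, hence k_gold = (0.46/0.1)^(1/0.54) ≈ 16.8783.

k_gold ≈ 16.8783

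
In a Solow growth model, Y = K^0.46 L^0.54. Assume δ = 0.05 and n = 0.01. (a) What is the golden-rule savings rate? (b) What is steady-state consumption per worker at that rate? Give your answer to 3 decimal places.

n + δ = 0.01 + 0.05 = 0.06.
For Cobb-Douglas, s_gold equals capital's share: s_gold = 0.46.
Maximizing c = f(k) − (n+δ)·k gives f'(k) = n+δ, i.e. 0.46·k^(0.46−1) = 0.06, so k_gold = (0.46/0.06)^(1/0.54) ≈ 43.4671.
y_gold = 43.4671^0.46 ≈ 5.6696; c_gold = (1−0.46)·y_gold ≈ 3.0616.

(a) s_gold = 0.460; (b) c_gold ≈ 3.062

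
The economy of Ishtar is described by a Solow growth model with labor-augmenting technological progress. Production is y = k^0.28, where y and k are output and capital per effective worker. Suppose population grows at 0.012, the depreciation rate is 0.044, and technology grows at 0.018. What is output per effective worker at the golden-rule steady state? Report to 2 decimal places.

n + g + δ = 0.012 + 0.018 + 0.044 = 0.074.
Maximizing c = f(k) − (n+g+δ)·k gives f'(k) = n+g+δ, i.e. 0.28·k^(0.28−1) = 0.074, so k_gold = (0.28/0.074)^(1/0.72) ≈ 6.3486.
Output: y_gold = k_gold^0.28 = 6.3486^0.28 ≈ 1.6778.

y_gold ≈ 1.68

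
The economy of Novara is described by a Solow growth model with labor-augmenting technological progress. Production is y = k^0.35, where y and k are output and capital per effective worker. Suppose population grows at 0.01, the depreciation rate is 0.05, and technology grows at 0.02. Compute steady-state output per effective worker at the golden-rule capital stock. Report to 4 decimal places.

y_gold ≈ 2.2138

Break-even investment rate: n + g + δ = 0.01 + 0.02 + 0.05 = 0.08.
Setting f'(k) = n+g+δ gives 0.35·k^(0.35−1) = 0.08, hence k_gold = (0.35/0.08)^(1/0.65) ≈ 9.6855.
Output: y_gold = k_gold^0.35 = 9.6855^0.35 ≈ 2.2138.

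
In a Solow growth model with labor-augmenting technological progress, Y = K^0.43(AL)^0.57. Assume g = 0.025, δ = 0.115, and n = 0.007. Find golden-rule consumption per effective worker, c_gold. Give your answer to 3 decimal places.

c_gold ≈ 1.281

Capital per effective worker breaks even when investment replaces (n + g + δ)·k; here n + g + δ = 0.147.
Setting f'(k) = n+g+δ gives 0.43·k^(0.43−1) = 0.147, hence k_gold = (0.43/0.147)^(1/0.57) ≈ 6.5737.
y_gold = 6.5737^0.43 ≈ 2.2473.
c_gold = y_gold − (n+g+δ)·k_gold = 2.2473 − 0.147·6.5737 ≈ 1.2810.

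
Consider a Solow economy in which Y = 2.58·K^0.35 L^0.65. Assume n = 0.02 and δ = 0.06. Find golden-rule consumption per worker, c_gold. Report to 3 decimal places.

Break-even investment rate: n + δ = 0.02 + 0.06 = 0.08.
Setting f'(k) = n+δ gives 0.35·2.58·k^(0.35−1) = 0.08, hence k_gold = (0.35·2.58/0.08)^(1/0.65) ≈ 41.6276.
y_gold = 2.58·41.6276^0.35 ≈ 9.5149.
c_gold = y_gold − (n+δ)·k_gold = 9.5149 − 0.08·41.6276 ≈ 6.1847.

c_gold ≈ 6.185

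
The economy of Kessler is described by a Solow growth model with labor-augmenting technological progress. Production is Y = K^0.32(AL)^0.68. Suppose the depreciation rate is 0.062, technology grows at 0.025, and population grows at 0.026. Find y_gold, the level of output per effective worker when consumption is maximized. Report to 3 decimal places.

Break-even investment rate: n + g + δ = 0.026 + 0.025 + 0.062 = 0.113.
Maximizing c = f(k) − (n+g+δ)·k gives f'(k) = n+g+δ, i.e. 0.32·k^(0.32−1) = 0.113, so k_gold = (0.32/0.113)^(1/0.68) ≈ 4.6218.
Output: y_gold = k_gold^0.32 = 4.6218^0.32 ≈ 1.6321.

y_gold ≈ 1.632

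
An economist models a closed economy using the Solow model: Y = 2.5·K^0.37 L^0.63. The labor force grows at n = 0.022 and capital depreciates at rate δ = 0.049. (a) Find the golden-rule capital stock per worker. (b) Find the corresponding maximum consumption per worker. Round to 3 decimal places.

(a) k_gold ≈ 58.838; (b) c_gold ≈ 7.113

Break-even investment rate: n + δ = 0.022 + 0.049 = 0.071.
Maximizing c = f(k) − (n+δ)·k gives f'(k) = n+δ, i.e. 0.37·2.5·k^(0.37−1) = 0.071, so k_gold = (0.37·2.5/0.071)^(1/0.63) ≈ 58.8378.
y_gold = 2.5·58.8378^0.37 ≈ 11.2905; c_gold = y_gold − 0.071·k_gold ≈ 7.1130.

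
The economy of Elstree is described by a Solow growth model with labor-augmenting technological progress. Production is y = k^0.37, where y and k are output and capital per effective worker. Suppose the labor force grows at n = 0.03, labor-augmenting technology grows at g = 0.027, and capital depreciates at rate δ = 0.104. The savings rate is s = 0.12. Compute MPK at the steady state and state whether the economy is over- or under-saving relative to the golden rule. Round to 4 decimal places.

under-saving; MPK ≈ 0.4964

Capital per effective worker breaks even when investment replaces (n + g + δ)·k; here n + g + δ = 0.161.
Steady-state k*: s·k^0.37 = 0.161·k gives k* = (0.12/0.161)^(1/0.63) ≈ 0.6272.
MPK = 0.37·0.6272^(-0.63) ≈ 0.4964.
MPK > n+g+δ = 0.161, so the economy is dynamically efficient (under-saving).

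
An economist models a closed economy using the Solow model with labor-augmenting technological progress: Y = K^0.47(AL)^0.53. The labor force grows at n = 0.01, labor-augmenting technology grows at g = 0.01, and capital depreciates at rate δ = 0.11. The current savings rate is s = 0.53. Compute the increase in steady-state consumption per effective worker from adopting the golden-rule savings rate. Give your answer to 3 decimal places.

Capital per effective worker breaks even when investment replaces (n + g + δ)·k; here n + g + δ = 0.13.
Current steady state (s = 0.53): k* = (0.53/0.13)^(1/0.53) ≈ 14.1766, y* = 14.1766^0.47 ≈ 3.4773, c* = (1−0.53)·3.4773 ≈ 1.6343.
Golden rule sets MPK = n+g+δ: 0.47·k^(0.47−1) = 0.13, so k_gold = (0.47/0.13)^(1/0.53) ≈ 11.3011.
y_gold = 11.3011^0.47 ≈ 3.1258, c_gold = y_gold − 0.13·k_gold ≈ 1.6567.
Gain: Δc = 1.6567 − 1.6343 ≈ 0.0224.

Δc ≈ 0.022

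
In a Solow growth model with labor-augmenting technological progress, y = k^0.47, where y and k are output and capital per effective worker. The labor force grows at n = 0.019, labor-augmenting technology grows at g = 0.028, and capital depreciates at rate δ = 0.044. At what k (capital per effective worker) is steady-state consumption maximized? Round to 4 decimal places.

k_gold ≈ 22.1508

Capital per effective worker breaks even when investment replaces (n + g + δ)·k; here n + g + δ = 0.091.
Maximizing c = f(k) − (n+g+δ)·k gives f'(k) = n+g+δ, i.e. 0.47·k^(0.47−1) = 0.091, so k_gold = (0.47/0.091)^(1/0.53) ≈ 22.1508.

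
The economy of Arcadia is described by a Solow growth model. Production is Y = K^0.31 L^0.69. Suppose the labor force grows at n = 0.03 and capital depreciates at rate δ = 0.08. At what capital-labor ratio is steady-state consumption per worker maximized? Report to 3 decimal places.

Break-even investment rate: n + δ = 0.03 + 0.08 = 0.11.
At the golden rule the marginal product of capital equals n+δ: 0.31·k^(0.31−1) = 0.11. Solving, k_gold = (0.31/0.11)^(1/0.69) ≈ 4.4888.

k_gold ≈ 4.489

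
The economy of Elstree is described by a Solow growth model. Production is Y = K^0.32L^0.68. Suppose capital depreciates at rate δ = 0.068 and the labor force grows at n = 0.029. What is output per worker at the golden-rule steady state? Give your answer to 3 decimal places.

Break-even investment rate: n + δ = 0.029 + 0.068 = 0.097.
At the golden rule the marginal product of capital equals n+δ: 0.32·k^(0.32−1) = 0.097. Solving, k_gold = (0.32/0.097)^(1/0.68) ≈ 5.7852.
Output: y_gold = k_gold^0.32 = 5.7852^0.32 ≈ 1.7536.

y_gold ≈ 1.754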